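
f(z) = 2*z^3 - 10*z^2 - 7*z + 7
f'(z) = 6*z^2 - 20*z - 7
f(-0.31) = 8.15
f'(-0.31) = -0.22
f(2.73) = -45.95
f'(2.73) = -16.88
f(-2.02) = -36.15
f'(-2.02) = 57.88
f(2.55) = -42.71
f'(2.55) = -18.98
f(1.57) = -20.90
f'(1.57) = -23.61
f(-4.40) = -326.17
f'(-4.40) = 197.16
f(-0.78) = 5.43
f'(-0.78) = 12.25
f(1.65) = -22.79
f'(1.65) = -23.66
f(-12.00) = -4805.00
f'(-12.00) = 1097.00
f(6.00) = 37.00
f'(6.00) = 89.00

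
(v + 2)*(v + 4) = v^2 + 6*v + 8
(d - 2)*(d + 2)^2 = d^3 + 2*d^2 - 4*d - 8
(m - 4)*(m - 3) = m^2 - 7*m + 12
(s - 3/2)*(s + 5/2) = s^2 + s - 15/4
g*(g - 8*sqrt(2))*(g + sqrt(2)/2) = g^3 - 15*sqrt(2)*g^2/2 - 8*g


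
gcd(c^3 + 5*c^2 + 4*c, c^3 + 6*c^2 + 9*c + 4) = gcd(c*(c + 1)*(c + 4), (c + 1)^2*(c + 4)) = c^2 + 5*c + 4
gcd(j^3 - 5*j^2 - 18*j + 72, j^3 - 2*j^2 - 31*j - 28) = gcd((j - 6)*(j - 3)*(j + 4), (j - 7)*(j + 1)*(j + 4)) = j + 4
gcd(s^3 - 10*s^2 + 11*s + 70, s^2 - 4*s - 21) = s - 7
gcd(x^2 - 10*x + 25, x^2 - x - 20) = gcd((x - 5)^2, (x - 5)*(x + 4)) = x - 5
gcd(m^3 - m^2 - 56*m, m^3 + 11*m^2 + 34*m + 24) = 1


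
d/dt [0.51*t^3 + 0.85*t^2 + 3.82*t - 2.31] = 1.53*t^2 + 1.7*t + 3.82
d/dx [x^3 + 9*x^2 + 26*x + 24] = 3*x^2 + 18*x + 26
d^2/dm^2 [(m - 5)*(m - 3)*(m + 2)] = 6*m - 12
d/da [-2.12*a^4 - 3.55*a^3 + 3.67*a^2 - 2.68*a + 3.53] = -8.48*a^3 - 10.65*a^2 + 7.34*a - 2.68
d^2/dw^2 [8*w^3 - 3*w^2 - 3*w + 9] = 48*w - 6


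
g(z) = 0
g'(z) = 0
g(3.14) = 0.00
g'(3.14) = 0.00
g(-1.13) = 0.00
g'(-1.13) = 0.00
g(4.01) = 0.00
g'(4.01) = 0.00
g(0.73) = 0.00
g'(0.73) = 0.00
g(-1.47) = 0.00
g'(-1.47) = 0.00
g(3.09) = 0.00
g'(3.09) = 0.00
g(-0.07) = 0.00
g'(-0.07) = 0.00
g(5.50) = 0.00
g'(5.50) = 0.00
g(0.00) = 0.00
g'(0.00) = 0.00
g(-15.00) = 0.00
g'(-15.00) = 0.00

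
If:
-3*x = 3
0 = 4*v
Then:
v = 0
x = -1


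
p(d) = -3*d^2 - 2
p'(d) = -6*d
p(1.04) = -5.24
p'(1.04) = -6.24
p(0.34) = -2.35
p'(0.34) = -2.04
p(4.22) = -55.43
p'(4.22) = -25.32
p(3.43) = -37.29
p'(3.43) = -20.58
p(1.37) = -7.63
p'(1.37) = -8.22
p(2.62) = -22.59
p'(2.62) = -15.72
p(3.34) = -35.47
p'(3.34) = -20.04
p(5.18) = -82.50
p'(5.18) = -31.08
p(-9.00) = -245.00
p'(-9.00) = 54.00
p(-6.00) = -110.00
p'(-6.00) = 36.00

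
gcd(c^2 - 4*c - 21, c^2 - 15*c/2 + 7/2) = c - 7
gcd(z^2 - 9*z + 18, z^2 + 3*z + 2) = 1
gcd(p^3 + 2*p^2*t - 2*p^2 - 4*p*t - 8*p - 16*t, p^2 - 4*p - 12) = p + 2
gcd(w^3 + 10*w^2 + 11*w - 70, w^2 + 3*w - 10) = w^2 + 3*w - 10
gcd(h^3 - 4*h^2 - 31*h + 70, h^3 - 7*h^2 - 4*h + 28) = h^2 - 9*h + 14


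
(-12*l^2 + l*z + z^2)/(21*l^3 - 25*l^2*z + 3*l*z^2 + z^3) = (4*l + z)/(-7*l^2 + 6*l*z + z^2)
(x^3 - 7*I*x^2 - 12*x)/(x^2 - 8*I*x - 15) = x*(x - 4*I)/(x - 5*I)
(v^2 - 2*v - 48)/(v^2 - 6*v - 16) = (v + 6)/(v + 2)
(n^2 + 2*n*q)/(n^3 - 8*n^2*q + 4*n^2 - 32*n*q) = (n + 2*q)/(n^2 - 8*n*q + 4*n - 32*q)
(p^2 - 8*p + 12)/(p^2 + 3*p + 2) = (p^2 - 8*p + 12)/(p^2 + 3*p + 2)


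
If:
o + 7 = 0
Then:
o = -7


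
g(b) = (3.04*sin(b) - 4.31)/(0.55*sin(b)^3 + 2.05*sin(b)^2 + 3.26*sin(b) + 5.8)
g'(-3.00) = -1.00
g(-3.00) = -0.88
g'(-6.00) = 0.74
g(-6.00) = -0.50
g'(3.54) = -1.00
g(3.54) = -1.14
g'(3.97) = -0.75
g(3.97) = -1.53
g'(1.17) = 0.15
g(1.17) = -0.14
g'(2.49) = -0.45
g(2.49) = -0.29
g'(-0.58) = 0.93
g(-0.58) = -1.32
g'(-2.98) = -1.00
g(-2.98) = -0.90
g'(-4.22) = -0.19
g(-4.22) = -0.15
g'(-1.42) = 0.17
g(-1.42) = -1.81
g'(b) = (3.04*sin(b) - 4.31)*(-1.65*sin(b)^2*cos(b) - 4.1*sin(b)*cos(b) - 3.26*cos(b))/(0.55*sin(b)^3 + 2.05*sin(b)^2 + 3.26*sin(b) + 5.8)^2 + 3.04*cos(b)/(0.55*sin(b)^3 + 2.05*sin(b)^2 + 3.26*sin(b) + 5.8)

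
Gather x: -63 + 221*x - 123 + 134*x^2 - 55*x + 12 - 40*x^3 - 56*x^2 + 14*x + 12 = -40*x^3 + 78*x^2 + 180*x - 162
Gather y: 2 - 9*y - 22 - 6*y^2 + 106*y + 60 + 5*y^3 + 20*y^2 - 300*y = 5*y^3 + 14*y^2 - 203*y + 40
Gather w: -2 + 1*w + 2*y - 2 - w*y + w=w*(2 - y) + 2*y - 4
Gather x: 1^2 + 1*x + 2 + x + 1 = 2*x + 4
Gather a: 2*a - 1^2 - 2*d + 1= 2*a - 2*d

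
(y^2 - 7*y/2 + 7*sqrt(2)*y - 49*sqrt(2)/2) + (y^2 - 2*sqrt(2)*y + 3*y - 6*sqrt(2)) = 2*y^2 - y/2 + 5*sqrt(2)*y - 61*sqrt(2)/2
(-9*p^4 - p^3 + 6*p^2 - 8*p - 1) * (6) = -54*p^4 - 6*p^3 + 36*p^2 - 48*p - 6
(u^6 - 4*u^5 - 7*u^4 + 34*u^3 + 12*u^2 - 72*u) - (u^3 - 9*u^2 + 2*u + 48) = u^6 - 4*u^5 - 7*u^4 + 33*u^3 + 21*u^2 - 74*u - 48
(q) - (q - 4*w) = 4*w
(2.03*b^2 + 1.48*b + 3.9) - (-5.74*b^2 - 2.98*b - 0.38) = 7.77*b^2 + 4.46*b + 4.28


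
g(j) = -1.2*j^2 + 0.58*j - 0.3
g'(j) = 0.58 - 2.4*j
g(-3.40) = -16.14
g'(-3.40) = 8.74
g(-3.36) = -15.80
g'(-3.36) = 8.64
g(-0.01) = -0.31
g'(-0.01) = 0.60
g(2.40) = -5.82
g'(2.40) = -5.18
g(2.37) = -5.67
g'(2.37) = -5.11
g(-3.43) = -16.41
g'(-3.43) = 8.81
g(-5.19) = -35.63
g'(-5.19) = 13.04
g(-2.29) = -7.92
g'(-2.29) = 6.08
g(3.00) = -9.36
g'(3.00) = -6.62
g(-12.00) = -180.06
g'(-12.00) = 29.38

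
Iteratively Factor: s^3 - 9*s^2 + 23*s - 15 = (s - 3)*(s^2 - 6*s + 5) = (s - 3)*(s - 1)*(s - 5)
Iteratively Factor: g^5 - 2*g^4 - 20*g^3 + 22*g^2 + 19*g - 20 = (g - 5)*(g^4 + 3*g^3 - 5*g^2 - 3*g + 4) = (g - 5)*(g - 1)*(g^3 + 4*g^2 - g - 4) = (g - 5)*(g - 1)*(g + 4)*(g^2 - 1) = (g - 5)*(g - 1)^2*(g + 4)*(g + 1)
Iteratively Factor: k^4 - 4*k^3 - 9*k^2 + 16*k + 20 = (k - 5)*(k^3 + k^2 - 4*k - 4) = (k - 5)*(k - 2)*(k^2 + 3*k + 2) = (k - 5)*(k - 2)*(k + 2)*(k + 1)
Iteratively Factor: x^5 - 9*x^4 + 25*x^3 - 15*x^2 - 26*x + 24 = (x - 1)*(x^4 - 8*x^3 + 17*x^2 + 2*x - 24) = (x - 3)*(x - 1)*(x^3 - 5*x^2 + 2*x + 8) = (x - 3)*(x - 1)*(x + 1)*(x^2 - 6*x + 8) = (x - 4)*(x - 3)*(x - 1)*(x + 1)*(x - 2)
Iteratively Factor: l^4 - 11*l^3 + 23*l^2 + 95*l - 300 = (l + 3)*(l^3 - 14*l^2 + 65*l - 100) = (l - 4)*(l + 3)*(l^2 - 10*l + 25) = (l - 5)*(l - 4)*(l + 3)*(l - 5)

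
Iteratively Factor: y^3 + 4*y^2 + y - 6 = (y + 2)*(y^2 + 2*y - 3) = (y + 2)*(y + 3)*(y - 1)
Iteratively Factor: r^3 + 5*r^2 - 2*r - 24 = (r + 4)*(r^2 + r - 6) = (r - 2)*(r + 4)*(r + 3)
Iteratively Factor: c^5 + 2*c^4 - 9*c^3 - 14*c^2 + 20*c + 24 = (c - 2)*(c^4 + 4*c^3 - c^2 - 16*c - 12) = (c - 2)*(c + 1)*(c^3 + 3*c^2 - 4*c - 12) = (c - 2)*(c + 1)*(c + 2)*(c^2 + c - 6) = (c - 2)^2*(c + 1)*(c + 2)*(c + 3)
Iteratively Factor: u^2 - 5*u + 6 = (u - 3)*(u - 2)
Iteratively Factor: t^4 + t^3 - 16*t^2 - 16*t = (t + 4)*(t^3 - 3*t^2 - 4*t) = (t + 1)*(t + 4)*(t^2 - 4*t) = (t - 4)*(t + 1)*(t + 4)*(t)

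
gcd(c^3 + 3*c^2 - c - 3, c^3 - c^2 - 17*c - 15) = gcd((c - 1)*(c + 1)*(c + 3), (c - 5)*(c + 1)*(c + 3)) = c^2 + 4*c + 3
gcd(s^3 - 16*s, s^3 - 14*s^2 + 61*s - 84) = s - 4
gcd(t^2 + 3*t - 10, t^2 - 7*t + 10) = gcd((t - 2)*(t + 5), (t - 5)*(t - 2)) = t - 2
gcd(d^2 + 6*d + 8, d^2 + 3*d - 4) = d + 4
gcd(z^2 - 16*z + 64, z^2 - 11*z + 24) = z - 8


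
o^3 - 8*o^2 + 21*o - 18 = (o - 3)^2*(o - 2)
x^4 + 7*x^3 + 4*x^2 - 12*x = x*(x - 1)*(x + 2)*(x + 6)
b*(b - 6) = b^2 - 6*b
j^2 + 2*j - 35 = (j - 5)*(j + 7)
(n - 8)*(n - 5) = n^2 - 13*n + 40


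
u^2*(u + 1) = u^3 + u^2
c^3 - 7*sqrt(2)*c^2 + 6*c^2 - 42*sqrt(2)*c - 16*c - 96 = (c + 6)*(c - 8*sqrt(2))*(c + sqrt(2))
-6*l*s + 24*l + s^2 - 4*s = (-6*l + s)*(s - 4)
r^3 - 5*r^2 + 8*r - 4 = (r - 2)^2*(r - 1)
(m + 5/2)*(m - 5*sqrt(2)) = m^2 - 5*sqrt(2)*m + 5*m/2 - 25*sqrt(2)/2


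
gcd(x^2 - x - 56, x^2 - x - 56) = x^2 - x - 56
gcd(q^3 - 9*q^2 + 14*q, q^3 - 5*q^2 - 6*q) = q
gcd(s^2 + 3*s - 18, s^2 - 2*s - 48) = s + 6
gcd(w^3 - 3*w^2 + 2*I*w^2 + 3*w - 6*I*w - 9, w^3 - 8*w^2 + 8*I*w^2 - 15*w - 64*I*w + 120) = w + 3*I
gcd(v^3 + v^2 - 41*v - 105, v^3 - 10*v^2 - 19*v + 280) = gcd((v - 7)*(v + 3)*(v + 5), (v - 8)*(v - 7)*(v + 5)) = v^2 - 2*v - 35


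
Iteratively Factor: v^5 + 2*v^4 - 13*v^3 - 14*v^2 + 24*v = (v)*(v^4 + 2*v^3 - 13*v^2 - 14*v + 24) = v*(v + 2)*(v^3 - 13*v + 12) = v*(v - 3)*(v + 2)*(v^2 + 3*v - 4) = v*(v - 3)*(v + 2)*(v + 4)*(v - 1)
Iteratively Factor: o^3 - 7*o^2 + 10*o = (o - 5)*(o^2 - 2*o) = o*(o - 5)*(o - 2)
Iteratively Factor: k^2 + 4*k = (k)*(k + 4)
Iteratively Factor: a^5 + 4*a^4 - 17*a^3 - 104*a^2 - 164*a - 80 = (a - 5)*(a^4 + 9*a^3 + 28*a^2 + 36*a + 16) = (a - 5)*(a + 1)*(a^3 + 8*a^2 + 20*a + 16) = (a - 5)*(a + 1)*(a + 4)*(a^2 + 4*a + 4) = (a - 5)*(a + 1)*(a + 2)*(a + 4)*(a + 2)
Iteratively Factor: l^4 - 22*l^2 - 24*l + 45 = (l + 3)*(l^3 - 3*l^2 - 13*l + 15) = (l - 5)*(l + 3)*(l^2 + 2*l - 3) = (l - 5)*(l + 3)^2*(l - 1)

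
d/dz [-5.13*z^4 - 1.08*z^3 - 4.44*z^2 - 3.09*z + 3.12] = -20.52*z^3 - 3.24*z^2 - 8.88*z - 3.09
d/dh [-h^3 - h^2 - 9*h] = -3*h^2 - 2*h - 9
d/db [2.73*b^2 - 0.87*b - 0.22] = 5.46*b - 0.87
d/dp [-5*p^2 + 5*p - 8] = 5 - 10*p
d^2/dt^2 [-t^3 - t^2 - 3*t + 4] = -6*t - 2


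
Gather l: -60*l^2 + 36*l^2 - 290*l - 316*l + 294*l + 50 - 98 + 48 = -24*l^2 - 312*l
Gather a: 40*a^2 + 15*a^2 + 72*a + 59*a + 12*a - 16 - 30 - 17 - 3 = 55*a^2 + 143*a - 66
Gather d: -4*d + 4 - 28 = -4*d - 24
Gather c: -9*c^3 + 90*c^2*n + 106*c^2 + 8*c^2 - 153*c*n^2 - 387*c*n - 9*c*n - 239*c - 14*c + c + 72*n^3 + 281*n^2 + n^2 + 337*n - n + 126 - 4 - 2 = -9*c^3 + c^2*(90*n + 114) + c*(-153*n^2 - 396*n - 252) + 72*n^3 + 282*n^2 + 336*n + 120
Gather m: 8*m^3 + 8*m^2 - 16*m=8*m^3 + 8*m^2 - 16*m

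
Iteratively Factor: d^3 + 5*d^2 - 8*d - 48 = (d - 3)*(d^2 + 8*d + 16) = (d - 3)*(d + 4)*(d + 4)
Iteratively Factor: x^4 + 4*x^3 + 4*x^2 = (x)*(x^3 + 4*x^2 + 4*x) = x^2*(x^2 + 4*x + 4) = x^2*(x + 2)*(x + 2)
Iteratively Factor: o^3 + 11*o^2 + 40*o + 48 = (o + 3)*(o^2 + 8*o + 16) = (o + 3)*(o + 4)*(o + 4)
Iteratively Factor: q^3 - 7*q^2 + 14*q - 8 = (q - 4)*(q^2 - 3*q + 2) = (q - 4)*(q - 1)*(q - 2)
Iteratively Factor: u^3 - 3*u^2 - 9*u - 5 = (u - 5)*(u^2 + 2*u + 1) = (u - 5)*(u + 1)*(u + 1)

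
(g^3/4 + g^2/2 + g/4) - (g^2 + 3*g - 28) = g^3/4 - g^2/2 - 11*g/4 + 28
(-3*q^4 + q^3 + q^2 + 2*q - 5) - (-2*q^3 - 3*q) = -3*q^4 + 3*q^3 + q^2 + 5*q - 5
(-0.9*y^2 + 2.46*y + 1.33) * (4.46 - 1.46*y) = 1.314*y^3 - 7.6056*y^2 + 9.0298*y + 5.9318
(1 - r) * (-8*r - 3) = 8*r^2 - 5*r - 3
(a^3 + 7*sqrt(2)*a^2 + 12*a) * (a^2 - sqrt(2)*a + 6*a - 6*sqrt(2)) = a^5 + 6*a^4 + 6*sqrt(2)*a^4 - 2*a^3 + 36*sqrt(2)*a^3 - 12*sqrt(2)*a^2 - 12*a^2 - 72*sqrt(2)*a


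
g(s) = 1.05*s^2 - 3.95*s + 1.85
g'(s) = 2.1*s - 3.95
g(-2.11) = 14.86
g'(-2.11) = -8.38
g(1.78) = -1.85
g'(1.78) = -0.21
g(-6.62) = 74.01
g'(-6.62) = -17.85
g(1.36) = -1.58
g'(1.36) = -1.09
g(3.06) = -0.41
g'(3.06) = 2.48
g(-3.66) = 30.37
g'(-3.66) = -11.64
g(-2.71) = 20.27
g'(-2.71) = -9.64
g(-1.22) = 8.23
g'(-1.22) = -6.51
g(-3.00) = 23.15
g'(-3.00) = -10.25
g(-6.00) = 63.35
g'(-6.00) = -16.55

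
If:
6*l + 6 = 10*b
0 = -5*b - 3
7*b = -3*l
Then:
No Solution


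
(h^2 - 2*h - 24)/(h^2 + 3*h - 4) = (h - 6)/(h - 1)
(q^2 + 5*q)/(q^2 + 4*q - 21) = q*(q + 5)/(q^2 + 4*q - 21)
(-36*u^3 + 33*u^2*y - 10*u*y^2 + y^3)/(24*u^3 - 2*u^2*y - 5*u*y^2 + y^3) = (-3*u + y)/(2*u + y)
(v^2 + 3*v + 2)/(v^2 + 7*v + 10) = (v + 1)/(v + 5)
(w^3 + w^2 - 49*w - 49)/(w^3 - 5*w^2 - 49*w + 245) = (w + 1)/(w - 5)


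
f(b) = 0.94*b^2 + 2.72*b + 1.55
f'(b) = 1.88*b + 2.72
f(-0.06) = 1.39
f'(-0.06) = 2.61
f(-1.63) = -0.39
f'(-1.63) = -0.34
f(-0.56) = 0.32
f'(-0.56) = 1.67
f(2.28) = 12.64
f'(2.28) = 7.01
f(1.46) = 7.52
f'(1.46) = 5.46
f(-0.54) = 0.36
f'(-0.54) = 1.70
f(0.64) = 3.68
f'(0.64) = 3.92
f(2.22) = 12.22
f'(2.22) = 6.89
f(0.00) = 1.55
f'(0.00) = 2.72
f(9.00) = 102.17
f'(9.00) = 19.64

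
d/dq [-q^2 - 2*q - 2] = -2*q - 2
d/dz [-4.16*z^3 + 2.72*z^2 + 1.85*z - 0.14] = -12.48*z^2 + 5.44*z + 1.85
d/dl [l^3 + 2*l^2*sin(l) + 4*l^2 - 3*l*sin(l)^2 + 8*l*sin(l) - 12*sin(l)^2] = 2*l^2*cos(l) + 3*l^2 + 4*l*sin(l) - 3*l*sin(2*l) + 8*l*cos(l) + 8*l - 3*sin(l)^2 + 8*sin(l) - 12*sin(2*l)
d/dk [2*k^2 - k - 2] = 4*k - 1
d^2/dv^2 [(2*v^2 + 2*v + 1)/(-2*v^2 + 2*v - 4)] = (-4*v^3 + 9*v^2 + 15*v - 11)/(v^6 - 3*v^5 + 9*v^4 - 13*v^3 + 18*v^2 - 12*v + 8)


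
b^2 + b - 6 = (b - 2)*(b + 3)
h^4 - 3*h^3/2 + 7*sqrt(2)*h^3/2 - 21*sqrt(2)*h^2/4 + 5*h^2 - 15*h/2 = h*(h - 3/2)*(h + sqrt(2))*(h + 5*sqrt(2)/2)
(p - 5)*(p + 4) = p^2 - p - 20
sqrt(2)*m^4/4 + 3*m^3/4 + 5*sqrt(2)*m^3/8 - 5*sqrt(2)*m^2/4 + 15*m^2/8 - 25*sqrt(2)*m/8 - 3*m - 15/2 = (m/2 + sqrt(2))*(m + 5/2)*(m - 3*sqrt(2)/2)*(sqrt(2)*m/2 + 1)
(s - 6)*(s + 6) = s^2 - 36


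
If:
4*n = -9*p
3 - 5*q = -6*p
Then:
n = 9/8 - 15*q/8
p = 5*q/6 - 1/2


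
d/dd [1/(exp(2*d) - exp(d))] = (1 - 2*exp(d))*exp(-d)/(1 - exp(d))^2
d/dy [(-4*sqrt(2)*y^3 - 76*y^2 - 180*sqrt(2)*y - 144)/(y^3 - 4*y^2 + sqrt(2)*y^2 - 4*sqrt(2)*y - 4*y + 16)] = 4*((-3*sqrt(2)*y^2 - 38*y - 45*sqrt(2))*(y^3 - 4*y^2 + sqrt(2)*y^2 - 4*sqrt(2)*y - 4*y + 16) - (sqrt(2)*y^3 + 19*y^2 + 45*sqrt(2)*y + 36)*(-3*y^2 - 2*sqrt(2)*y + 8*y + 4 + 4*sqrt(2)))/(y^3 - 4*y^2 + sqrt(2)*y^2 - 4*sqrt(2)*y - 4*y + 16)^2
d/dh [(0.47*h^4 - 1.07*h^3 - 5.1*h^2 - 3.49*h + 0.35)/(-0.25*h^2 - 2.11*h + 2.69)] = (-0.235*h^5 - 2.7076*h^4 + 9.5726*h^3 + 1.2536*h^2 - 27.263*h - 8.6496)/(0.0625*h^4 + 1.055*h^3 + 3.1071*h^2 - 11.3518*h + 7.2361)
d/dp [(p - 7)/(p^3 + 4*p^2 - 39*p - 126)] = (p^3 + 4*p^2 - 39*p - (p - 7)*(3*p^2 + 8*p - 39) - 126)/(p^3 + 4*p^2 - 39*p - 126)^2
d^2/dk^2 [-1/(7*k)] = -2/(7*k^3)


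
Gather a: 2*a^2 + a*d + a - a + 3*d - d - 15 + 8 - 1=2*a^2 + a*d + 2*d - 8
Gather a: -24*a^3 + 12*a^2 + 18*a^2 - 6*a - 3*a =-24*a^3 + 30*a^2 - 9*a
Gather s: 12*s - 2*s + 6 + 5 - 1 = 10*s + 10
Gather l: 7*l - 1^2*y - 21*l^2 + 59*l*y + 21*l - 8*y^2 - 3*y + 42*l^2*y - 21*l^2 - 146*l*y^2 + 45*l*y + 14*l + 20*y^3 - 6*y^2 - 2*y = l^2*(42*y - 42) + l*(-146*y^2 + 104*y + 42) + 20*y^3 - 14*y^2 - 6*y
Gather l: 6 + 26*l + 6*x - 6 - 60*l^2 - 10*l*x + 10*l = -60*l^2 + l*(36 - 10*x) + 6*x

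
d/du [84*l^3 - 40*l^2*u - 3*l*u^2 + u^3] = -40*l^2 - 6*l*u + 3*u^2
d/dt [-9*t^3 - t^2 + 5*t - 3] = -27*t^2 - 2*t + 5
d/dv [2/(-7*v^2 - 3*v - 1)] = 2*(14*v + 3)/(7*v^2 + 3*v + 1)^2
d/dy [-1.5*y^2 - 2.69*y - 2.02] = -3.0*y - 2.69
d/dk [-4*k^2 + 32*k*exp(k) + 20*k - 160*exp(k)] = 32*k*exp(k) - 8*k - 128*exp(k) + 20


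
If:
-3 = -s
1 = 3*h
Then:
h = 1/3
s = 3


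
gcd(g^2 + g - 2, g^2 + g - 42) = 1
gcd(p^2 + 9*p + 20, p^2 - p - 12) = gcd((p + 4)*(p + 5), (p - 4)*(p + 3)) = 1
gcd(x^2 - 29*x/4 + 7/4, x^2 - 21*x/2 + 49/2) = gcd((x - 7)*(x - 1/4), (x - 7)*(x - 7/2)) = x - 7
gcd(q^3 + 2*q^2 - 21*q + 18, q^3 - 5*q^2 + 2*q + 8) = 1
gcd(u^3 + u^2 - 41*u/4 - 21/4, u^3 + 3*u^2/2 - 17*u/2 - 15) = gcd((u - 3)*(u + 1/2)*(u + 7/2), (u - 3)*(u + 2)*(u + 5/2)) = u - 3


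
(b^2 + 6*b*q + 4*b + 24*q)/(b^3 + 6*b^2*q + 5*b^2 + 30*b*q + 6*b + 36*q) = (b + 4)/(b^2 + 5*b + 6)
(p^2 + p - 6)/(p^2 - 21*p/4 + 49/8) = 8*(p^2 + p - 6)/(8*p^2 - 42*p + 49)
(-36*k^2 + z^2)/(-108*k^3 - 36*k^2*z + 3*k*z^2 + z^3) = 1/(3*k + z)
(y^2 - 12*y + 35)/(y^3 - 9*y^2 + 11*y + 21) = (y - 5)/(y^2 - 2*y - 3)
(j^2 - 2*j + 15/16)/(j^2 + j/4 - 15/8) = (4*j - 3)/(2*(2*j + 3))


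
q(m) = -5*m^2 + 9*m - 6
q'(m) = 9 - 10*m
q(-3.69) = -107.29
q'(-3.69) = 45.90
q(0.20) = -4.40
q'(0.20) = 7.00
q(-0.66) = -14.12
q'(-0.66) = 15.60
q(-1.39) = -28.17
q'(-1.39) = 22.90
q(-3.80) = -112.40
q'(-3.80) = 47.00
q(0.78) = -2.02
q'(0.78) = 1.20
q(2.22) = -10.66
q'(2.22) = -13.20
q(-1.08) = -21.55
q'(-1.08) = 19.80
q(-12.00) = -834.00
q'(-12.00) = 129.00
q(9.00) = -330.00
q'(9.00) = -81.00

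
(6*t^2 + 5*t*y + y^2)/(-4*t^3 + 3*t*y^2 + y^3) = (3*t + y)/(-2*t^2 + t*y + y^2)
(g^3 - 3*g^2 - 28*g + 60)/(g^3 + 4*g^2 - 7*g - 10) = (g - 6)/(g + 1)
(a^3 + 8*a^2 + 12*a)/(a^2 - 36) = a*(a + 2)/(a - 6)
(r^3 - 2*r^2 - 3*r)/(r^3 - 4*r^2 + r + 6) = r/(r - 2)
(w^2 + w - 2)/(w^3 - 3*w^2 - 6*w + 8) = 1/(w - 4)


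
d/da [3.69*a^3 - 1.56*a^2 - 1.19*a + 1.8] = 11.07*a^2 - 3.12*a - 1.19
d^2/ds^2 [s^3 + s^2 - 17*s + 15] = 6*s + 2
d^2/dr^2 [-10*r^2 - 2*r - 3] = -20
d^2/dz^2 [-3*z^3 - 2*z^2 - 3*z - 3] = -18*z - 4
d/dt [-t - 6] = -1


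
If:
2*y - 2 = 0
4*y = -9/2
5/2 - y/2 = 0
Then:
No Solution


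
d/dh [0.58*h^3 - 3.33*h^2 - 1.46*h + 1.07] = 1.74*h^2 - 6.66*h - 1.46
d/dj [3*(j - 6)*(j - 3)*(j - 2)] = 9*j^2 - 66*j + 108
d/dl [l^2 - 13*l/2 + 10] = 2*l - 13/2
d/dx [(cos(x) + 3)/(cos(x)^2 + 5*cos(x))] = (sin(x) + 15*sin(x)/cos(x)^2 + 6*tan(x))/(cos(x) + 5)^2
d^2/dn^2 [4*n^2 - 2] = 8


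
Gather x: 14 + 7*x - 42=7*x - 28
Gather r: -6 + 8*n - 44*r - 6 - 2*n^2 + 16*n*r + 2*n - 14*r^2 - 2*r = -2*n^2 + 10*n - 14*r^2 + r*(16*n - 46) - 12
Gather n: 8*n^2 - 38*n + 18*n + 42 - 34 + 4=8*n^2 - 20*n + 12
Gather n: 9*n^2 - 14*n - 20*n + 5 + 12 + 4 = 9*n^2 - 34*n + 21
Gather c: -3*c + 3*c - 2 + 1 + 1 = 0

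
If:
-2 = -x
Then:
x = 2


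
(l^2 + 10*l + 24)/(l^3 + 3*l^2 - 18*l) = (l + 4)/(l*(l - 3))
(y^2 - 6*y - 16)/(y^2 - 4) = (y - 8)/(y - 2)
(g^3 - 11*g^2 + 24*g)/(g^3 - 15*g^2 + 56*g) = (g - 3)/(g - 7)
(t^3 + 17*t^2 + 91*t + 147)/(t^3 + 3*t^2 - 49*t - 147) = (t + 7)/(t - 7)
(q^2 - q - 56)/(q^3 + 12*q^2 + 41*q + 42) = (q - 8)/(q^2 + 5*q + 6)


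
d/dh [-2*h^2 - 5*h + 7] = -4*h - 5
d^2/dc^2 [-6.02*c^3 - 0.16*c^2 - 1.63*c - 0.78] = -36.12*c - 0.32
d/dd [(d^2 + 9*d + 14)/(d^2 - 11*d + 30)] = 4*(-5*d^2 + 8*d + 106)/(d^4 - 22*d^3 + 181*d^2 - 660*d + 900)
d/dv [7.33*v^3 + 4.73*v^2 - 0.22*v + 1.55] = 21.99*v^2 + 9.46*v - 0.22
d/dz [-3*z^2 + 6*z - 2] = 6 - 6*z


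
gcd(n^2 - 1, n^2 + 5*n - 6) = n - 1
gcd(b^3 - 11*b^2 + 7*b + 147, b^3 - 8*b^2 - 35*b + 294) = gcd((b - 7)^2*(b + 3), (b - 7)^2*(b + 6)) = b^2 - 14*b + 49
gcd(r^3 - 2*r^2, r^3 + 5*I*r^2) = r^2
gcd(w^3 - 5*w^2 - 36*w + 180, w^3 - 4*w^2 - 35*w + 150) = w^2 + w - 30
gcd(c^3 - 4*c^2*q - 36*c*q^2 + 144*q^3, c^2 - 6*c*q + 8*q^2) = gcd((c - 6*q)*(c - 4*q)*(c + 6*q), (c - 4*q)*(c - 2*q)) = -c + 4*q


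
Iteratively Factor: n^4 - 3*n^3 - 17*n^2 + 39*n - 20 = (n - 1)*(n^3 - 2*n^2 - 19*n + 20) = (n - 5)*(n - 1)*(n^2 + 3*n - 4) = (n - 5)*(n - 1)^2*(n + 4)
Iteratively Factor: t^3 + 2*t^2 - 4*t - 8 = (t + 2)*(t^2 - 4) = (t + 2)^2*(t - 2)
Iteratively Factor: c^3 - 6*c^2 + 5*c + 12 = (c - 3)*(c^2 - 3*c - 4) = (c - 3)*(c + 1)*(c - 4)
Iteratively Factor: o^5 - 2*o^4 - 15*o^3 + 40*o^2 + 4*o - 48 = (o - 3)*(o^4 + o^3 - 12*o^2 + 4*o + 16) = (o - 3)*(o + 1)*(o^3 - 12*o + 16) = (o - 3)*(o - 2)*(o + 1)*(o^2 + 2*o - 8) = (o - 3)*(o - 2)^2*(o + 1)*(o + 4)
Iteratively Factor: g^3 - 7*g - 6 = (g + 2)*(g^2 - 2*g - 3) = (g + 1)*(g + 2)*(g - 3)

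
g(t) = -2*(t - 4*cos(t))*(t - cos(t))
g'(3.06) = -26.00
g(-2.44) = 2.06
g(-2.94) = 3.84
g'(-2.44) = -5.74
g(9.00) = -250.64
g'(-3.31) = 6.29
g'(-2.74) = -3.20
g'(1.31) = -11.33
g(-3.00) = 3.86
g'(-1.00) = -6.29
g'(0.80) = 6.02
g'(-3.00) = 0.10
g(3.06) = -57.17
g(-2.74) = 3.43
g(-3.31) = 2.94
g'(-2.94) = -0.79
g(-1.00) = -9.74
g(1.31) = -0.59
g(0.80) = 0.41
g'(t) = -2*(t - 4*cos(t))*(sin(t) + 1) - 2*(t - cos(t))*(4*sin(t) + 1) = -10*t*sin(t) - 4*t + 8*sin(2*t) + 10*cos(t)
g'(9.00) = -88.21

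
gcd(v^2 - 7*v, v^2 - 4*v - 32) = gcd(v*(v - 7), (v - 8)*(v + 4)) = 1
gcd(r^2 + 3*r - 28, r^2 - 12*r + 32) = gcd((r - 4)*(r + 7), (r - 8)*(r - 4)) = r - 4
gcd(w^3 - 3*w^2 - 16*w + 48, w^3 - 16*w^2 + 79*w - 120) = w - 3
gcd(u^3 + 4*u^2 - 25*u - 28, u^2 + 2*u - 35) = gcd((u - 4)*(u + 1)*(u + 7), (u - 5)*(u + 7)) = u + 7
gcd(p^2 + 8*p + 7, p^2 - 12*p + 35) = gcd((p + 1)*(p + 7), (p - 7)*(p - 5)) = 1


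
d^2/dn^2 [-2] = 0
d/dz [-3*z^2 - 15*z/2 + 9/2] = -6*z - 15/2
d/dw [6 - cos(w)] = sin(w)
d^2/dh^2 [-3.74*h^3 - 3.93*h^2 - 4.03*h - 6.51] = -22.44*h - 7.86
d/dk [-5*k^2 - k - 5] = -10*k - 1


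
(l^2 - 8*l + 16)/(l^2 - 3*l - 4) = (l - 4)/(l + 1)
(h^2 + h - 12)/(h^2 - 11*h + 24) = (h + 4)/(h - 8)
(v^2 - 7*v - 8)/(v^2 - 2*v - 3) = (v - 8)/(v - 3)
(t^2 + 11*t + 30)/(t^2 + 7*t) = (t^2 + 11*t + 30)/(t*(t + 7))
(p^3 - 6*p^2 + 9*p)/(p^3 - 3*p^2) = (p - 3)/p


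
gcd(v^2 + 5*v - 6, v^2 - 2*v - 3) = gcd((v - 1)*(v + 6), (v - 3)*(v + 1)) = 1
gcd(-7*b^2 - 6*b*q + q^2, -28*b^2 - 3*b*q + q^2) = -7*b + q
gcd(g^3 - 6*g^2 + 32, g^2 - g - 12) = g - 4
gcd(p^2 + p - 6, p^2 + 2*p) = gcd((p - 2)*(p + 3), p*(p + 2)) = 1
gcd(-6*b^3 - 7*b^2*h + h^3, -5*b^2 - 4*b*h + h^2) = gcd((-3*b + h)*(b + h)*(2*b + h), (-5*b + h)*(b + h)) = b + h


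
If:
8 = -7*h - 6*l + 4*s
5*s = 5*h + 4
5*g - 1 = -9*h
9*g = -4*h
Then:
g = -4/61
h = 9/61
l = -533/610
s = 289/305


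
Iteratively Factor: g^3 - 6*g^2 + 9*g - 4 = (g - 1)*(g^2 - 5*g + 4) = (g - 1)^2*(g - 4)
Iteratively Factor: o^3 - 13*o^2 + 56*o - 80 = (o - 4)*(o^2 - 9*o + 20) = (o - 4)^2*(o - 5)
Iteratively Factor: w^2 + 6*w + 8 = (w + 4)*(w + 2)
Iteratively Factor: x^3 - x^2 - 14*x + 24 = (x - 2)*(x^2 + x - 12) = (x - 2)*(x + 4)*(x - 3)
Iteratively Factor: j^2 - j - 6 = (j - 3)*(j + 2)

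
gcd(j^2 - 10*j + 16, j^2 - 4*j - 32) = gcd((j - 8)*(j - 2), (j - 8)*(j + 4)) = j - 8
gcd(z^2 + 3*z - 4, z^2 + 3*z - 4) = z^2 + 3*z - 4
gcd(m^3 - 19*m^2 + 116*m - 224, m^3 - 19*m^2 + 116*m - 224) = m^3 - 19*m^2 + 116*m - 224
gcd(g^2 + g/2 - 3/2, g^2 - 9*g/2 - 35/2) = 1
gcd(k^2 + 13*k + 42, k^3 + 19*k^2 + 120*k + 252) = k^2 + 13*k + 42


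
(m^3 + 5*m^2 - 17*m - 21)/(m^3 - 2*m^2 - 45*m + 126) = (m + 1)/(m - 6)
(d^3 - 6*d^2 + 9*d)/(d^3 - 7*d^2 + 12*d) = (d - 3)/(d - 4)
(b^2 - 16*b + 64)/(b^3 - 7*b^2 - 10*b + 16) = (b - 8)/(b^2 + b - 2)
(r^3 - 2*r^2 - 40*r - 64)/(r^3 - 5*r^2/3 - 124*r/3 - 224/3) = 3*(r + 2)/(3*r + 7)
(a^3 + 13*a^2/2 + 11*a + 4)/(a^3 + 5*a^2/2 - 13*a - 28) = (2*a + 1)/(2*a - 7)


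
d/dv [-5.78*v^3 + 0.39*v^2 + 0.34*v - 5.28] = -17.34*v^2 + 0.78*v + 0.34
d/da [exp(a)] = exp(a)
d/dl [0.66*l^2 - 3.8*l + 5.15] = 1.32*l - 3.8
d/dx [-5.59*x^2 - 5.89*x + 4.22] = -11.18*x - 5.89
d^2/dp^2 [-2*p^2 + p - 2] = -4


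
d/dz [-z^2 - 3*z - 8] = -2*z - 3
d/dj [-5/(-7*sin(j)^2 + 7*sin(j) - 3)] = 35*(1 - 2*sin(j))*cos(j)/(7*sin(j)^2 - 7*sin(j) + 3)^2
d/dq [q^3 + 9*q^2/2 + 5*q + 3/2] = 3*q^2 + 9*q + 5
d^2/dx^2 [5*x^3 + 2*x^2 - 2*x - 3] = 30*x + 4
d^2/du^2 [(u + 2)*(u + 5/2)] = 2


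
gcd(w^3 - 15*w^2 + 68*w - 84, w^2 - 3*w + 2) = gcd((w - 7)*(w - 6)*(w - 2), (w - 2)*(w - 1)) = w - 2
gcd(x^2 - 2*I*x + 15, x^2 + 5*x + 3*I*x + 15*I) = x + 3*I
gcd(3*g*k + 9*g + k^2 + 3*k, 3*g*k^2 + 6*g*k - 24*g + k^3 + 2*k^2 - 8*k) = 3*g + k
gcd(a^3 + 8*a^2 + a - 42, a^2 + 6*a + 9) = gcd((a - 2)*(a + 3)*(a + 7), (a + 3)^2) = a + 3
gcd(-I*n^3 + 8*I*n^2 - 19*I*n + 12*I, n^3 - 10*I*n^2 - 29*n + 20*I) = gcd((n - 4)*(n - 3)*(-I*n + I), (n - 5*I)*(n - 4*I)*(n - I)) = 1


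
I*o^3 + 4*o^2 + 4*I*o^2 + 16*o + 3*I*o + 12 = (o + 3)*(o - 4*I)*(I*o + I)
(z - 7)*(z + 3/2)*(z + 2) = z^3 - 7*z^2/2 - 43*z/2 - 21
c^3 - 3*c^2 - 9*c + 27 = (c - 3)^2*(c + 3)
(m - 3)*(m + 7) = m^2 + 4*m - 21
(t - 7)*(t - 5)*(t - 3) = t^3 - 15*t^2 + 71*t - 105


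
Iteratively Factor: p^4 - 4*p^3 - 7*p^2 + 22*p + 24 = (p + 1)*(p^3 - 5*p^2 - 2*p + 24) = (p + 1)*(p + 2)*(p^2 - 7*p + 12) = (p - 3)*(p + 1)*(p + 2)*(p - 4)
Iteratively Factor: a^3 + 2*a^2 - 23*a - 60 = (a + 4)*(a^2 - 2*a - 15) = (a + 3)*(a + 4)*(a - 5)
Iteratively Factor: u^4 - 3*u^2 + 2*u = (u - 1)*(u^3 + u^2 - 2*u) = u*(u - 1)*(u^2 + u - 2) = u*(u - 1)*(u + 2)*(u - 1)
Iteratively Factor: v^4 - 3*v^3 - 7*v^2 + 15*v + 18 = (v + 2)*(v^3 - 5*v^2 + 3*v + 9) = (v + 1)*(v + 2)*(v^2 - 6*v + 9) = (v - 3)*(v + 1)*(v + 2)*(v - 3)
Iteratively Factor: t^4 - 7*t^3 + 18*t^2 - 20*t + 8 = (t - 1)*(t^3 - 6*t^2 + 12*t - 8) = (t - 2)*(t - 1)*(t^2 - 4*t + 4) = (t - 2)^2*(t - 1)*(t - 2)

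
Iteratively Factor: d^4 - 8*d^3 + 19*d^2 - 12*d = (d - 1)*(d^3 - 7*d^2 + 12*d) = d*(d - 1)*(d^2 - 7*d + 12) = d*(d - 4)*(d - 1)*(d - 3)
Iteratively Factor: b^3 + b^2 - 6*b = (b)*(b^2 + b - 6) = b*(b + 3)*(b - 2)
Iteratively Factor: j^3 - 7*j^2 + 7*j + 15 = (j - 3)*(j^2 - 4*j - 5) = (j - 3)*(j + 1)*(j - 5)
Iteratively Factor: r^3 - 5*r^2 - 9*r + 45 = (r - 3)*(r^2 - 2*r - 15) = (r - 5)*(r - 3)*(r + 3)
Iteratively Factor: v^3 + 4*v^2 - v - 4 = (v + 4)*(v^2 - 1) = (v - 1)*(v + 4)*(v + 1)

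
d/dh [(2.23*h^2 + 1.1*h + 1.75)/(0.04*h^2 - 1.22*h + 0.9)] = (-2.7646*h^2 + 3.874*h + 3.125)/(0.0016*h^4 - 0.0976*h^3 + 1.5604*h^2 - 2.196*h + 0.81)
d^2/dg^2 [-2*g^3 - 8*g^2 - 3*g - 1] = -12*g - 16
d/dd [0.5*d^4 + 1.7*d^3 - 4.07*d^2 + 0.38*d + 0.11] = 2.0*d^3 + 5.1*d^2 - 8.14*d + 0.38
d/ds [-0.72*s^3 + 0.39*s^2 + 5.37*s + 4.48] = -2.16*s^2 + 0.78*s + 5.37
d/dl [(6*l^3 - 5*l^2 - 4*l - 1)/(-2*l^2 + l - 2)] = (-12*l^4 + 12*l^3 - 49*l^2 + 16*l + 9)/(4*l^4 - 4*l^3 + 9*l^2 - 4*l + 4)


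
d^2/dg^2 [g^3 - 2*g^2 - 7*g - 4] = 6*g - 4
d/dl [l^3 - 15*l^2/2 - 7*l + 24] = 3*l^2 - 15*l - 7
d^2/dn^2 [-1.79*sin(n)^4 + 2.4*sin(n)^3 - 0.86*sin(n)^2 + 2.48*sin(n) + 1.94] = 28.64*sin(n)^4 - 21.6*sin(n)^3 - 18.04*sin(n)^2 + 11.92*sin(n) - 1.72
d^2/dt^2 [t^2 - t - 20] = 2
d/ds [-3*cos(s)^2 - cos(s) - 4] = (6*cos(s) + 1)*sin(s)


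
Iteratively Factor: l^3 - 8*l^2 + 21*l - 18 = (l - 2)*(l^2 - 6*l + 9) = (l - 3)*(l - 2)*(l - 3)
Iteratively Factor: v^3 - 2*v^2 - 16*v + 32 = (v - 4)*(v^2 + 2*v - 8) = (v - 4)*(v - 2)*(v + 4)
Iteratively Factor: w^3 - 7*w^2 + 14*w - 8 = (w - 2)*(w^2 - 5*w + 4) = (w - 2)*(w - 1)*(w - 4)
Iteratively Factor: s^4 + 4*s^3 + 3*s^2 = (s)*(s^3 + 4*s^2 + 3*s) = s*(s + 1)*(s^2 + 3*s) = s*(s + 1)*(s + 3)*(s)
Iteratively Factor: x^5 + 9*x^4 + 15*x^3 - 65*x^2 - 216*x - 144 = (x + 3)*(x^4 + 6*x^3 - 3*x^2 - 56*x - 48) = (x + 3)*(x + 4)*(x^3 + 2*x^2 - 11*x - 12) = (x + 3)*(x + 4)^2*(x^2 - 2*x - 3) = (x + 1)*(x + 3)*(x + 4)^2*(x - 3)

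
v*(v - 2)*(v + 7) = v^3 + 5*v^2 - 14*v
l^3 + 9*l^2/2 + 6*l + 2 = (l + 1/2)*(l + 2)^2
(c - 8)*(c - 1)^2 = c^3 - 10*c^2 + 17*c - 8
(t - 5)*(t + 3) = t^2 - 2*t - 15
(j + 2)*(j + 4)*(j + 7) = j^3 + 13*j^2 + 50*j + 56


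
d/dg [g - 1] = 1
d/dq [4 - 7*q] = -7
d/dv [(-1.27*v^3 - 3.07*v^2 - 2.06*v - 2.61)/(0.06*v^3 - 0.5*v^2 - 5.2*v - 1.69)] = (0.8192*v^4 + 13.4552*v^3 + 21.8427*v^2 + 7.7666*v - 10.0906)/(0.0036*v^6 - 0.06*v^5 - 0.374*v^4 + 4.9972*v^3 + 28.73*v^2 + 17.576*v + 2.8561)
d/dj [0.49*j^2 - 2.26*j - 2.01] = 0.98*j - 2.26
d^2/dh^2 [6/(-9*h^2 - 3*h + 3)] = 4*(9*h^2 + 3*h - (6*h + 1)^2 - 3)/(3*h^2 + h - 1)^3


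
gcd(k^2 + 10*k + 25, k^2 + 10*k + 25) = k^2 + 10*k + 25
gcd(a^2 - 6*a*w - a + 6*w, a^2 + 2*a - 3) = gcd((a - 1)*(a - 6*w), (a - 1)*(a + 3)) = a - 1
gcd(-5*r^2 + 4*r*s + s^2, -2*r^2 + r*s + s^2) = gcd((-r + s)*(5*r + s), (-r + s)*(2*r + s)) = r - s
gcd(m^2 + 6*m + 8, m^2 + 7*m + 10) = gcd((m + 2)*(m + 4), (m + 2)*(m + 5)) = m + 2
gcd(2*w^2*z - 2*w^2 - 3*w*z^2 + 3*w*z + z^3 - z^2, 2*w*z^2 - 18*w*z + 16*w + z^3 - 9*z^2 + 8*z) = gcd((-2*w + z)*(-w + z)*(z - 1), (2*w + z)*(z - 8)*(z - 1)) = z - 1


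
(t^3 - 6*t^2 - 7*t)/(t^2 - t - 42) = t*(t + 1)/(t + 6)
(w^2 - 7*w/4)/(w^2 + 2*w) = (w - 7/4)/(w + 2)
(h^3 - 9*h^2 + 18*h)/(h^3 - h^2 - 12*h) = (-h^2 + 9*h - 18)/(-h^2 + h + 12)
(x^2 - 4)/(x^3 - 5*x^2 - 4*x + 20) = 1/(x - 5)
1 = 1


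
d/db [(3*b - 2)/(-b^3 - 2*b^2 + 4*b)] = 2*(3*b^3 - 4*b + 4)/(b^2*(b^4 + 4*b^3 - 4*b^2 - 16*b + 16))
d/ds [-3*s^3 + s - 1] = 1 - 9*s^2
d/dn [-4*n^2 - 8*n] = -8*n - 8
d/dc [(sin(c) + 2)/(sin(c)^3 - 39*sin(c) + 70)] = (-2*sin(c)^3 - 6*sin(c)^2 + 148)*cos(c)/(sin(c)^3 - 39*sin(c) + 70)^2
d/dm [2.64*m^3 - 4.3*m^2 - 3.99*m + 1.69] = 7.92*m^2 - 8.6*m - 3.99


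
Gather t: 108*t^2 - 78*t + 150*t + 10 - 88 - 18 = 108*t^2 + 72*t - 96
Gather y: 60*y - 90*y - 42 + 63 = 21 - 30*y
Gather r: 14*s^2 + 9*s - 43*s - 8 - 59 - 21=14*s^2 - 34*s - 88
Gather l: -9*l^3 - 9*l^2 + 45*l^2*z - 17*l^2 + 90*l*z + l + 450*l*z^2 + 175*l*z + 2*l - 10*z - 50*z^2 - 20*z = -9*l^3 + l^2*(45*z - 26) + l*(450*z^2 + 265*z + 3) - 50*z^2 - 30*z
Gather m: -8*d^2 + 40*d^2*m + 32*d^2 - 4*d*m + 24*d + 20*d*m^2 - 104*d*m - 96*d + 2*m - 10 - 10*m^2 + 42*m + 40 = 24*d^2 - 72*d + m^2*(20*d - 10) + m*(40*d^2 - 108*d + 44) + 30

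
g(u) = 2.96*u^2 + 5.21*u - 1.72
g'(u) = 5.92*u + 5.21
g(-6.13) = 77.57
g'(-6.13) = -31.08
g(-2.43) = 3.10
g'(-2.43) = -9.18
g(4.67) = 87.17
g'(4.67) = 32.86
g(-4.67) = 38.50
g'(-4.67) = -22.44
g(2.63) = 32.46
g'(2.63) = 20.78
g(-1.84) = -1.29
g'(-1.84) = -5.68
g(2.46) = 29.01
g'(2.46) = 19.77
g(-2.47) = 3.47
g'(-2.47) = -9.41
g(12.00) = 487.04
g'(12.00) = 76.25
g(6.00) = 136.10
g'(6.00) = 40.73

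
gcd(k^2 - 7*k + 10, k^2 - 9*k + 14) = k - 2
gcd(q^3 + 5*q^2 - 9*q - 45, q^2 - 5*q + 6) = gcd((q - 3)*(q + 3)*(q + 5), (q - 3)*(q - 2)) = q - 3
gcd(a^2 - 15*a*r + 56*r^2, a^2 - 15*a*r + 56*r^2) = a^2 - 15*a*r + 56*r^2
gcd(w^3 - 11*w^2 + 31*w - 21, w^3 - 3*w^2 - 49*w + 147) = w^2 - 10*w + 21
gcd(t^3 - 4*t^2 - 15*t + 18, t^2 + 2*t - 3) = t^2 + 2*t - 3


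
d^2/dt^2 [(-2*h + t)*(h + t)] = 2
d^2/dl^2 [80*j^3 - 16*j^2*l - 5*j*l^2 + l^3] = -10*j + 6*l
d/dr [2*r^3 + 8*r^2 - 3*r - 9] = 6*r^2 + 16*r - 3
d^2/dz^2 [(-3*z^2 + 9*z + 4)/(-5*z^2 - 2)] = 2*(-225*z^3 - 390*z^2 + 270*z + 52)/(125*z^6 + 150*z^4 + 60*z^2 + 8)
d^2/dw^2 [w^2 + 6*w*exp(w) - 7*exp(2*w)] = 6*w*exp(w) - 28*exp(2*w) + 12*exp(w) + 2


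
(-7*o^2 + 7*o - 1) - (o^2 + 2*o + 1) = -8*o^2 + 5*o - 2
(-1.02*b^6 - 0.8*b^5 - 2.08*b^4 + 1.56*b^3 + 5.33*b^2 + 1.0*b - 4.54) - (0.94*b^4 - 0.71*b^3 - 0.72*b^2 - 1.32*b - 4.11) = -1.02*b^6 - 0.8*b^5 - 3.02*b^4 + 2.27*b^3 + 6.05*b^2 + 2.32*b - 0.43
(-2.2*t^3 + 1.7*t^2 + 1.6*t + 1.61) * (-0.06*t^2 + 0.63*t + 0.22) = 0.132*t^5 - 1.488*t^4 + 0.491*t^3 + 1.2854*t^2 + 1.3663*t + 0.3542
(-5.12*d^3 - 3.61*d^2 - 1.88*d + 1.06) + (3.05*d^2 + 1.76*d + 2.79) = -5.12*d^3 - 0.56*d^2 - 0.12*d + 3.85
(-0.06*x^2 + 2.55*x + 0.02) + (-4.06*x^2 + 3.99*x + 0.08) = -4.12*x^2 + 6.54*x + 0.1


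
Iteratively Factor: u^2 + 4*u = (u)*(u + 4)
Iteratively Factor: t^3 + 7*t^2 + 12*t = (t + 3)*(t^2 + 4*t) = (t + 3)*(t + 4)*(t)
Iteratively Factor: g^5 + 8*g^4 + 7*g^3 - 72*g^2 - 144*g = (g + 4)*(g^4 + 4*g^3 - 9*g^2 - 36*g) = (g - 3)*(g + 4)*(g^3 + 7*g^2 + 12*g) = g*(g - 3)*(g + 4)*(g^2 + 7*g + 12) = g*(g - 3)*(g + 3)*(g + 4)*(g + 4)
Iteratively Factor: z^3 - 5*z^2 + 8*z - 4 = (z - 1)*(z^2 - 4*z + 4) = (z - 2)*(z - 1)*(z - 2)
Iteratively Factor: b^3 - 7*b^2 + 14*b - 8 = (b - 2)*(b^2 - 5*b + 4) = (b - 4)*(b - 2)*(b - 1)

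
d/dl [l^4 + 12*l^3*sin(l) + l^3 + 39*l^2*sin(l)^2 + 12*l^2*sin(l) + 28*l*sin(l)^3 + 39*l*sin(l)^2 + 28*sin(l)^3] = 12*l^3*cos(l) + 4*l^3 + 36*l^2*sin(l) + 39*l^2*sin(2*l) + 12*l^2*cos(l) + 3*l^2 + 84*l*sin(l)^2*cos(l) + 78*l*sin(l)^2 + 24*l*sin(l) + 39*l*sin(2*l) + 28*sin(l)^3 + 84*sin(l)^2*cos(l) + 39*sin(l)^2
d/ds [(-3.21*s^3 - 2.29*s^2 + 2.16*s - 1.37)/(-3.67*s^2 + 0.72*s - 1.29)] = (11.7807*s^4 - 4.6224*s^3 + 18.7011*s^2 - 4.1476*s - 1.8)/(13.4689*s^4 - 5.2848*s^3 + 9.987*s^2 - 1.8576*s + 1.6641)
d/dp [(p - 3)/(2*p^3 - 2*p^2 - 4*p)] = (-p*(-p^2 + p + 2) + (p - 3)*(-3*p^2 + 2*p + 2))/(2*p^2*(-p^2 + p + 2)^2)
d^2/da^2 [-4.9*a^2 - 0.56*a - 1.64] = -9.80000000000000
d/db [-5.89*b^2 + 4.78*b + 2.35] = 4.78 - 11.78*b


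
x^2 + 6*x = x*(x + 6)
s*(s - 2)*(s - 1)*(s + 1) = s^4 - 2*s^3 - s^2 + 2*s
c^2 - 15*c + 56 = (c - 8)*(c - 7)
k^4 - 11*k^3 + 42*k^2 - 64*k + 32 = (k - 4)^2*(k - 2)*(k - 1)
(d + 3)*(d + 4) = d^2 + 7*d + 12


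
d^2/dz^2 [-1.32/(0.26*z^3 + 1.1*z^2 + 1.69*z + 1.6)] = ((2.0592*z + 2.904)*(0.26*z^3 + 1.1*z^2 + 1.69*z + 1.6) - 1.32*(0.78*z^2 + 2.2*z + 1.69)*(1.56*z^2 + 4.4*z + 3.38))/(0.26*z^3 + 1.1*z^2 + 1.69*z + 1.6)^3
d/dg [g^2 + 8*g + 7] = 2*g + 8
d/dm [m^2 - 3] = 2*m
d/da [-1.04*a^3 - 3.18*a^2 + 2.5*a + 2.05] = -3.12*a^2 - 6.36*a + 2.5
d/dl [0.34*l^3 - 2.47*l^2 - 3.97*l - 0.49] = 1.02*l^2 - 4.94*l - 3.97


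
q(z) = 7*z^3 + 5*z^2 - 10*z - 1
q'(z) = 21*z^2 + 10*z - 10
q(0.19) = -2.67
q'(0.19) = -7.34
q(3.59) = 351.42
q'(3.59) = 296.55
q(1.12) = 3.91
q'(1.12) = 27.54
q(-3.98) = -323.31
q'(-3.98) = 282.85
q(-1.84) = -9.28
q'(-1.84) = 42.70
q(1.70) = 30.84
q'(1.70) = 67.69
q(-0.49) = 4.28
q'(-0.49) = -9.86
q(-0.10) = 0.04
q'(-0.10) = -10.79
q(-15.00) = -22351.00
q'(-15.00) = 4565.00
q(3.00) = 203.00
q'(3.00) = 209.00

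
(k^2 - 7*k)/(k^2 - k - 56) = k*(7 - k)/(-k^2 + k + 56)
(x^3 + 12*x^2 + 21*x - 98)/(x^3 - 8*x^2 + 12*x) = (x^2 + 14*x + 49)/(x*(x - 6))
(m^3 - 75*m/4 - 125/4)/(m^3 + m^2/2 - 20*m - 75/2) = (m + 5/2)/(m + 3)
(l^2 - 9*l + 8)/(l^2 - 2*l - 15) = (-l^2 + 9*l - 8)/(-l^2 + 2*l + 15)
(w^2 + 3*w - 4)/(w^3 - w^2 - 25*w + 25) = (w + 4)/(w^2 - 25)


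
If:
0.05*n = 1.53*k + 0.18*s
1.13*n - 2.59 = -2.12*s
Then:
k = 0.0749031175892186 - 0.178957718780728*s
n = 2.29203539823009 - 1.87610619469027*s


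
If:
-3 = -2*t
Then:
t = 3/2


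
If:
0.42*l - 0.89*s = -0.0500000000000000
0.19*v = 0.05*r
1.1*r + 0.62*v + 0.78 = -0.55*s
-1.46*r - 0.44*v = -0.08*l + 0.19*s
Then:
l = -3.19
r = 0.01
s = -1.45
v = 0.00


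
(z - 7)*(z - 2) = z^2 - 9*z + 14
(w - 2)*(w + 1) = w^2 - w - 2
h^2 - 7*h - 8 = (h - 8)*(h + 1)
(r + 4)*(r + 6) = r^2 + 10*r + 24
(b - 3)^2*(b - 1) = b^3 - 7*b^2 + 15*b - 9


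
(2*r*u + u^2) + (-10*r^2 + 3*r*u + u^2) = -10*r^2 + 5*r*u + 2*u^2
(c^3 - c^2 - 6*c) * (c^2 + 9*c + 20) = c^5 + 8*c^4 + 5*c^3 - 74*c^2 - 120*c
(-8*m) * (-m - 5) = 8*m^2 + 40*m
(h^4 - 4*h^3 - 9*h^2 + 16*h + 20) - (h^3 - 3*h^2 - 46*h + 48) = h^4 - 5*h^3 - 6*h^2 + 62*h - 28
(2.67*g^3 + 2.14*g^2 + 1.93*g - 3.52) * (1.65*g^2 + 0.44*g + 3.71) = 4.4055*g^5 + 4.7058*g^4 + 14.0318*g^3 + 2.9806*g^2 + 5.6115*g - 13.0592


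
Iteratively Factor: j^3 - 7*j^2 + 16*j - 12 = (j - 2)*(j^2 - 5*j + 6) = (j - 2)^2*(j - 3)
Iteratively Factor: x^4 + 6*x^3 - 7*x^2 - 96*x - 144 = (x - 4)*(x^3 + 10*x^2 + 33*x + 36) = (x - 4)*(x + 4)*(x^2 + 6*x + 9) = (x - 4)*(x + 3)*(x + 4)*(x + 3)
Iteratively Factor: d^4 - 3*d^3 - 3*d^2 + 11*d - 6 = (d + 2)*(d^3 - 5*d^2 + 7*d - 3) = (d - 1)*(d + 2)*(d^2 - 4*d + 3) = (d - 1)^2*(d + 2)*(d - 3)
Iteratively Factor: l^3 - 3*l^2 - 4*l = (l)*(l^2 - 3*l - 4) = l*(l + 1)*(l - 4)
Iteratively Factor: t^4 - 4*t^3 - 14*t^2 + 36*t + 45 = (t - 3)*(t^3 - t^2 - 17*t - 15) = (t - 3)*(t + 3)*(t^2 - 4*t - 5) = (t - 3)*(t + 1)*(t + 3)*(t - 5)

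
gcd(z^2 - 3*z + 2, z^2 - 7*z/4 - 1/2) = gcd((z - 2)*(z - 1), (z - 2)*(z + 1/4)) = z - 2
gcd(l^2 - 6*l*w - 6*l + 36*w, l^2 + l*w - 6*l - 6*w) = l - 6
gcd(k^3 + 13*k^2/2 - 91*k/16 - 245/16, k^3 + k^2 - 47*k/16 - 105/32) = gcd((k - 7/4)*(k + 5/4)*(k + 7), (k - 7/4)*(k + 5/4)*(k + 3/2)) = k^2 - k/2 - 35/16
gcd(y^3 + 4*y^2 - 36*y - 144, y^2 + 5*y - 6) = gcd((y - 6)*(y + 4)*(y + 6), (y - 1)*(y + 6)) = y + 6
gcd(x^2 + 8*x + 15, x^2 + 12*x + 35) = x + 5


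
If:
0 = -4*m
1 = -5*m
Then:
No Solution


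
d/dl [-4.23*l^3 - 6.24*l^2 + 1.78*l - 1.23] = -12.69*l^2 - 12.48*l + 1.78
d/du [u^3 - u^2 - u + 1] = 3*u^2 - 2*u - 1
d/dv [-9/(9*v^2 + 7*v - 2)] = 9*(18*v + 7)/(9*v^2 + 7*v - 2)^2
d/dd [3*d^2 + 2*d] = 6*d + 2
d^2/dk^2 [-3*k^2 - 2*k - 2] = -6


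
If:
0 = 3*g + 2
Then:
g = -2/3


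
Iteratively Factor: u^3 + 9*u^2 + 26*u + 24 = (u + 3)*(u^2 + 6*u + 8) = (u + 3)*(u + 4)*(u + 2)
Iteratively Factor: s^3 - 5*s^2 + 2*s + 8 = (s + 1)*(s^2 - 6*s + 8) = (s - 4)*(s + 1)*(s - 2)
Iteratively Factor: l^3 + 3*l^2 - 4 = (l + 2)*(l^2 + l - 2) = (l + 2)^2*(l - 1)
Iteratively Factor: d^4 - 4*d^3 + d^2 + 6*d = (d - 2)*(d^3 - 2*d^2 - 3*d) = (d - 2)*(d + 1)*(d^2 - 3*d) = (d - 3)*(d - 2)*(d + 1)*(d)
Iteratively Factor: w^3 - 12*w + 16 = (w - 2)*(w^2 + 2*w - 8) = (w - 2)*(w + 4)*(w - 2)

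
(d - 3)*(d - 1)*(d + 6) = d^3 + 2*d^2 - 21*d + 18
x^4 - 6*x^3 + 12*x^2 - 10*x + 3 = (x - 3)*(x - 1)^3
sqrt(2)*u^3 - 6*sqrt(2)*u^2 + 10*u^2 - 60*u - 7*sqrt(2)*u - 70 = (u - 7)*(u + 5*sqrt(2))*(sqrt(2)*u + sqrt(2))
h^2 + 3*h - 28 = (h - 4)*(h + 7)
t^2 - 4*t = t*(t - 4)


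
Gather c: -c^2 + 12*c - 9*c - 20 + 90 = -c^2 + 3*c + 70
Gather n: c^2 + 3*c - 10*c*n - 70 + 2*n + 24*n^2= c^2 + 3*c + 24*n^2 + n*(2 - 10*c) - 70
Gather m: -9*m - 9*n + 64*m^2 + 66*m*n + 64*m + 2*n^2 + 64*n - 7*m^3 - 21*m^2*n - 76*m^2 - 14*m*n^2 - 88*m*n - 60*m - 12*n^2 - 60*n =-7*m^3 + m^2*(-21*n - 12) + m*(-14*n^2 - 22*n - 5) - 10*n^2 - 5*n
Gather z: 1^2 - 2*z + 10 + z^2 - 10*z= z^2 - 12*z + 11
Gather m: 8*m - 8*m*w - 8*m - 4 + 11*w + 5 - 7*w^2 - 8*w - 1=-8*m*w - 7*w^2 + 3*w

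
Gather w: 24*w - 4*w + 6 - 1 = 20*w + 5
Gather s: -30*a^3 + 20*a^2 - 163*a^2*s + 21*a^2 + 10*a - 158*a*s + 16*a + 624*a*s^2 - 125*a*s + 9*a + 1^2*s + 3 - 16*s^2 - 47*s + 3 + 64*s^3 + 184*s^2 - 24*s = -30*a^3 + 41*a^2 + 35*a + 64*s^3 + s^2*(624*a + 168) + s*(-163*a^2 - 283*a - 70) + 6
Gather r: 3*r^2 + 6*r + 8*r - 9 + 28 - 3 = 3*r^2 + 14*r + 16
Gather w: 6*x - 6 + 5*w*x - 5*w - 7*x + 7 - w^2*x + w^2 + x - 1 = w^2*(1 - x) + w*(5*x - 5)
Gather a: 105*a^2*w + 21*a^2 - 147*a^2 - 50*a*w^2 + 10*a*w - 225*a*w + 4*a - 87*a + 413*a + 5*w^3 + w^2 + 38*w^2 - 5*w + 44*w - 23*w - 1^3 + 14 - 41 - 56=a^2*(105*w - 126) + a*(-50*w^2 - 215*w + 330) + 5*w^3 + 39*w^2 + 16*w - 84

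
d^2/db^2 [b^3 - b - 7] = 6*b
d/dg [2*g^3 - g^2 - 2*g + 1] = 6*g^2 - 2*g - 2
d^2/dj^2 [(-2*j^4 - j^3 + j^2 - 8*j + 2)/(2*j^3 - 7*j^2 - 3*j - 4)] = 4*(-60*j^6 - 144*j^5 + 66*j^4 - 401*j^3 - 219*j^2 + 399*j + 37)/(8*j^9 - 84*j^8 + 258*j^7 - 139*j^6 - 51*j^5 - 633*j^4 - 435*j^3 - 444*j^2 - 144*j - 64)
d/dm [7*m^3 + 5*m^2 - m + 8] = 21*m^2 + 10*m - 1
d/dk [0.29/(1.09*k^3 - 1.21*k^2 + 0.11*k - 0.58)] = (-0.9483*k^2 + 0.7018*k - 0.0319)/(1.09*k^3 - 1.21*k^2 + 0.11*k - 0.58)^2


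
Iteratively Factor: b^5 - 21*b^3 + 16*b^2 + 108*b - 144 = (b - 3)*(b^4 + 3*b^3 - 12*b^2 - 20*b + 48) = (b - 3)*(b + 3)*(b^3 - 12*b + 16) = (b - 3)*(b + 3)*(b + 4)*(b^2 - 4*b + 4) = (b - 3)*(b - 2)*(b + 3)*(b + 4)*(b - 2)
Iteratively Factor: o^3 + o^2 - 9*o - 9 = (o - 3)*(o^2 + 4*o + 3) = (o - 3)*(o + 3)*(o + 1)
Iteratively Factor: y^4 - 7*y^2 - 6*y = (y + 2)*(y^3 - 2*y^2 - 3*y) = (y - 3)*(y + 2)*(y^2 + y) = y*(y - 3)*(y + 2)*(y + 1)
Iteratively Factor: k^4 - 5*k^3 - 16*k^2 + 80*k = (k - 5)*(k^3 - 16*k) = (k - 5)*(k + 4)*(k^2 - 4*k) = k*(k - 5)*(k + 4)*(k - 4)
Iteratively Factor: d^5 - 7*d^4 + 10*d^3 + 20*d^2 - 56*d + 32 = (d + 2)*(d^4 - 9*d^3 + 28*d^2 - 36*d + 16) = (d - 1)*(d + 2)*(d^3 - 8*d^2 + 20*d - 16) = (d - 2)*(d - 1)*(d + 2)*(d^2 - 6*d + 8) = (d - 4)*(d - 2)*(d - 1)*(d + 2)*(d - 2)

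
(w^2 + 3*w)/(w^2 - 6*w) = (w + 3)/(w - 6)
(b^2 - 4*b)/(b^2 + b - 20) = b/(b + 5)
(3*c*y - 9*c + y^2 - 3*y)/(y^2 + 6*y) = (3*c*y - 9*c + y^2 - 3*y)/(y*(y + 6))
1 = 1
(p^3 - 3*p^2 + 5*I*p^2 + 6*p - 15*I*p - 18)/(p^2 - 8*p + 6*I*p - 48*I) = (p^2 - p*(3 + I) + 3*I)/(p - 8)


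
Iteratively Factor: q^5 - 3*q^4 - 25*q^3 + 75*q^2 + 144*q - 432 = (q - 4)*(q^4 + q^3 - 21*q^2 - 9*q + 108) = (q - 4)*(q + 3)*(q^3 - 2*q^2 - 15*q + 36) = (q - 4)*(q + 3)*(q + 4)*(q^2 - 6*q + 9) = (q - 4)*(q - 3)*(q + 3)*(q + 4)*(q - 3)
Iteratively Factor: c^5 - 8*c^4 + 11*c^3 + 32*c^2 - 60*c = (c)*(c^4 - 8*c^3 + 11*c^2 + 32*c - 60) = c*(c - 5)*(c^3 - 3*c^2 - 4*c + 12) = c*(c - 5)*(c - 2)*(c^2 - c - 6) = c*(c - 5)*(c - 2)*(c + 2)*(c - 3)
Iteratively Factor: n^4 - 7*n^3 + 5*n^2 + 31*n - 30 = (n - 5)*(n^3 - 2*n^2 - 5*n + 6) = (n - 5)*(n - 3)*(n^2 + n - 2) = (n - 5)*(n - 3)*(n + 2)*(n - 1)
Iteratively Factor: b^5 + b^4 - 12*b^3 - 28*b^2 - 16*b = (b + 2)*(b^4 - b^3 - 10*b^2 - 8*b) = (b + 2)^2*(b^3 - 3*b^2 - 4*b) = (b - 4)*(b + 2)^2*(b^2 + b) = (b - 4)*(b + 1)*(b + 2)^2*(b)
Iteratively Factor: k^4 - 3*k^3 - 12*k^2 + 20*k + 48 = (k - 3)*(k^3 - 12*k - 16) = (k - 3)*(k + 2)*(k^2 - 2*k - 8) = (k - 3)*(k + 2)^2*(k - 4)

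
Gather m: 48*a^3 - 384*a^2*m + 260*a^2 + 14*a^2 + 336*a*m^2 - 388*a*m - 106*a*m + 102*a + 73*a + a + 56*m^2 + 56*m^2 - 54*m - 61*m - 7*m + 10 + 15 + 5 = 48*a^3 + 274*a^2 + 176*a + m^2*(336*a + 112) + m*(-384*a^2 - 494*a - 122) + 30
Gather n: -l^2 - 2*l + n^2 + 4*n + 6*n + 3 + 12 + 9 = -l^2 - 2*l + n^2 + 10*n + 24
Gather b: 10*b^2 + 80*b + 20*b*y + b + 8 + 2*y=10*b^2 + b*(20*y + 81) + 2*y + 8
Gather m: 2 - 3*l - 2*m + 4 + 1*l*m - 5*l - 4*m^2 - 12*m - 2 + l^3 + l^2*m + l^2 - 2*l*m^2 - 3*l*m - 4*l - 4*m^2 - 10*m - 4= l^3 + l^2 - 12*l + m^2*(-2*l - 8) + m*(l^2 - 2*l - 24)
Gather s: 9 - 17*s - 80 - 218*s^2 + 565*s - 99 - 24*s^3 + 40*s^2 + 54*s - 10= -24*s^3 - 178*s^2 + 602*s - 180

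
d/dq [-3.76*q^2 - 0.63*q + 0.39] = -7.52*q - 0.63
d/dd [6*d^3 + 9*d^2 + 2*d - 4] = 18*d^2 + 18*d + 2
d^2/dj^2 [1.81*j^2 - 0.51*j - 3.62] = 3.62000000000000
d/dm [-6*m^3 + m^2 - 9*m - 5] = -18*m^2 + 2*m - 9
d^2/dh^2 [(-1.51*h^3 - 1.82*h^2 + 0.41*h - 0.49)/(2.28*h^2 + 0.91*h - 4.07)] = (1.4210854715202e-14*h^4 - 18.710294*h^3 - 83.061006*h^2 - 133.35009*h - 67.164748)/(11.852352*h^6 + 14.191632*h^5 - 57.80826*h^4 - 49.913045*h^3 + 103.192815*h^2 + 45.222177*h - 67.419143)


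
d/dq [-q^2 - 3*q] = -2*q - 3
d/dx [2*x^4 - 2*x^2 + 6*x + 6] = 8*x^3 - 4*x + 6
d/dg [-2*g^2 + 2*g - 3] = 2 - 4*g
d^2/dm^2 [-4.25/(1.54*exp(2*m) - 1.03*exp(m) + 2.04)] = (-4.25*(3.08*exp(m) - 1.03)*(6.16*exp(m) - 2.06)*exp(m) + (26.18*exp(m) - 4.3775)*(1.54*exp(2*m) - 1.03*exp(m) + 2.04))*exp(m)/(1.54*exp(2*m) - 1.03*exp(m) + 2.04)^3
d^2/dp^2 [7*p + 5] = 0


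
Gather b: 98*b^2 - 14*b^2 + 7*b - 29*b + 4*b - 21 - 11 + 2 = 84*b^2 - 18*b - 30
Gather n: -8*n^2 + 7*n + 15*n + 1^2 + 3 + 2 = -8*n^2 + 22*n + 6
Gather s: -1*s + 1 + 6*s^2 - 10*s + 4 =6*s^2 - 11*s + 5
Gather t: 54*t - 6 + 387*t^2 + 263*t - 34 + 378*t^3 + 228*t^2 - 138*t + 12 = 378*t^3 + 615*t^2 + 179*t - 28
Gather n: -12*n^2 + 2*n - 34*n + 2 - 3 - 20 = -12*n^2 - 32*n - 21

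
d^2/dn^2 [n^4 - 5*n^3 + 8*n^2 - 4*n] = 12*n^2 - 30*n + 16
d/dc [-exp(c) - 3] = -exp(c)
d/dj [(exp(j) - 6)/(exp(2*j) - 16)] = (-2*(exp(j) - 6)*exp(j) + exp(2*j) - 16)*exp(j)/(exp(2*j) - 16)^2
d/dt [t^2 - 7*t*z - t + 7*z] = 2*t - 7*z - 1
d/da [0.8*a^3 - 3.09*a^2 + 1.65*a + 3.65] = 2.4*a^2 - 6.18*a + 1.65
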